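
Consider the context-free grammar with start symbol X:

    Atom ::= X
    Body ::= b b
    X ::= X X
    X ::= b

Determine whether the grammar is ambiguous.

Ambiguous

Witness: b b b

Derivation 1: X ⇒ X X ⇒ X X X ⇒ b X X ⇒ b b X ⇒ b b b
Derivation 2: X ⇒ X X ⇒ b X ⇒ b X X ⇒ b b X ⇒ b b b

Two distinct leftmost derivations for the same string.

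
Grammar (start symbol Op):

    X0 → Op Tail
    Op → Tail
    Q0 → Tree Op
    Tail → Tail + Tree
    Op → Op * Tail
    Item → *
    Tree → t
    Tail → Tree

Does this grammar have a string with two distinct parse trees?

Unambiguous

(X0, Item, Q0 are unreachable from Op, so their rules don't affect L(Op).) Op → Op * Tail | Tail  ;  Tail → Tail + Tree | Tree  — a left-associative chain with Tree at the bottom. Each string factors uniquely by precedence.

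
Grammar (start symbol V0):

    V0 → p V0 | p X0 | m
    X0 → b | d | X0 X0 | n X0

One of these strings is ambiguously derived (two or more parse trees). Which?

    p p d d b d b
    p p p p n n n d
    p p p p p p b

p p d d b d b: 14 trees
p p p p n n n d: 1 tree
p p p p p p b: 1 tree

p p d d b d b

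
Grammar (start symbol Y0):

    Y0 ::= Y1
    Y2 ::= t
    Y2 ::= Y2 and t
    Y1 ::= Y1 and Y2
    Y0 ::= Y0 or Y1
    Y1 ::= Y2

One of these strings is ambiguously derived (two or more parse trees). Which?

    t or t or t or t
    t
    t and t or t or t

t or t or t or t: 1 tree
t: 1 tree
t and t or t or t: 2 trees

t and t or t or t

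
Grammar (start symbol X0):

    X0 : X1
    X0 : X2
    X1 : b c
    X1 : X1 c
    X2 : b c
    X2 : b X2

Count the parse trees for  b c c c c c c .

Parse trees for b c c c c c c:
  [X0 [X1 [X1 [X1 [X1 [X1 [X1 b c] c] c] c] c] c]]

1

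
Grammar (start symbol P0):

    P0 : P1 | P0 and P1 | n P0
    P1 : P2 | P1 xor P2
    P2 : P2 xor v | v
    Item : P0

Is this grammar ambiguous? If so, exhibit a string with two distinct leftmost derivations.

Ambiguous

Witness: v xor v

Derivation 1: P0 ⇒ P1 ⇒ P2 ⇒ P2 xor v ⇒ v xor v
Derivation 2: P0 ⇒ P1 ⇒ P1 xor P2 ⇒ P2 xor P2 ⇒ v xor P2 ⇒ v xor v

Two distinct leftmost derivations for the same string.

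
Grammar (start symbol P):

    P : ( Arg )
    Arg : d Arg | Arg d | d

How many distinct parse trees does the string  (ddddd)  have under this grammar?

Parse trees for (ddddd) (showing first 6 of 16):
  [P ( [Arg d [Arg d [Arg d [Arg d [Arg d]]]]] )]
  [P ( [Arg d [Arg d [Arg d [Arg [Arg d] d]]]] )]
  [P ( [Arg d [Arg d [Arg [Arg d [Arg d]] d]]] )]
  [P ( [Arg d [Arg d [Arg [Arg [Arg d] d] d]]] )]
  [P ( [Arg d [Arg [Arg d [Arg d [Arg d]]] d]] )]
  [P ( [Arg d [Arg [Arg d [Arg [Arg d] d]] d]] )]

16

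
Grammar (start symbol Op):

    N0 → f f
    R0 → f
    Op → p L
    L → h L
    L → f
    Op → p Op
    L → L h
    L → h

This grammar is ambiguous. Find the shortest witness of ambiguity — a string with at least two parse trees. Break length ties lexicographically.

p h h

length 2: no string has ≥2 trees
length 3: p h h has 2 parse trees

Two derivations of p h h:
  Op ⇒ p L ⇒ p h L ⇒ p h h
  Op ⇒ p L ⇒ p L h ⇒ p h h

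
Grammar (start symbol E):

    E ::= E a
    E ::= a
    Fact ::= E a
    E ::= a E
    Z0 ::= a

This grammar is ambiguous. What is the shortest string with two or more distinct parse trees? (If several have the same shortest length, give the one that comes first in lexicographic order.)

length 1: no string has ≥2 trees
length 2: a a has 2 parse trees

Two derivations of a a:
  E ⇒ E a ⇒ a a
  E ⇒ a E ⇒ a a

a a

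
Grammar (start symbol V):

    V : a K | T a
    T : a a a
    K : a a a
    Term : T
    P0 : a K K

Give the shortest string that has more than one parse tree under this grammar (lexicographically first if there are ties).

length 4: a a a a has 2 parse trees

Two derivations of a a a a:
  V ⇒ a K ⇒ a a a a
  V ⇒ T a ⇒ a a a a

a a a a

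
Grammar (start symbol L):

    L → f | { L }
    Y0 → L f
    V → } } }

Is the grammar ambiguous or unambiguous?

(Y0, V are unreachable from L, so their rules don't affect L(L).) Each string is a nest of matched brackets around a single atom. An opening bracket forces the recursive rule; an atom forces the base rule.

Unambiguous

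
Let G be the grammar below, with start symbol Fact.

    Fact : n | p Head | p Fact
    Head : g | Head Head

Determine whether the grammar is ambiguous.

Ambiguous

Witness: p g g g

Derivation 1: Fact ⇒ p Head ⇒ p Head Head ⇒ p g Head ⇒ p g Head Head ⇒ p g g Head ⇒ p g g g
Derivation 2: Fact ⇒ p Head ⇒ p Head Head ⇒ p Head Head Head ⇒ p g Head Head ⇒ p g g Head ⇒ p g g g

Two distinct leftmost derivations for the same string.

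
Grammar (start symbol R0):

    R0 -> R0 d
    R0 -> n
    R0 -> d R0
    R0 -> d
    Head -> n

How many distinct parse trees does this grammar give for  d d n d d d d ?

Parse trees for d d n d d d d (showing first 6 of 15):
  [R0 [R0 [R0 [R0 [R0 d [R0 d [R0 n]]] d] d] d] d]
  [R0 [R0 [R0 [R0 d [R0 [R0 d [R0 n]] d]] d] d] d]
  [R0 [R0 [R0 [R0 d [R0 d [R0 [R0 n] d]]] d] d] d]
  [R0 [R0 [R0 d [R0 [R0 [R0 d [R0 n]] d] d]] d] d]
  [R0 [R0 [R0 d [R0 [R0 d [R0 [R0 n] d]] d]] d] d]
  [R0 [R0 [R0 d [R0 d [R0 [R0 [R0 n] d] d]]] d] d]

15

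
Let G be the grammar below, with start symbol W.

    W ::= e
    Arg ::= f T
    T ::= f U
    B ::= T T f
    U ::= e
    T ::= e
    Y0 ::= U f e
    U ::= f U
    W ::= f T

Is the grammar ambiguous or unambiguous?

(B, Y0, Arg are unreachable from W, so their rules don't affect L(W).) Each reachable nonterminal has at most one production per leading terminal, and all productions are right-linear; the derivation is determined token-by-token.

Unambiguous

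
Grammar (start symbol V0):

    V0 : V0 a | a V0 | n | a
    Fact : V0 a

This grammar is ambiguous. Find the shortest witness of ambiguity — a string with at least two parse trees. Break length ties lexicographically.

length 1: no string has ≥2 trees
length 2: a a has 2 parse trees

Two derivations of a a:
  V0 ⇒ V0 a ⇒ a a
  V0 ⇒ a V0 ⇒ a a

a a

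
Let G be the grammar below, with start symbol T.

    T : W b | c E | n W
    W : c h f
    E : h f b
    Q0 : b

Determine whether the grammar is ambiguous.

Ambiguous

Witness: c h f b

Derivation 1: T ⇒ W b ⇒ c h f b
Derivation 2: T ⇒ c E ⇒ c h f b

Two distinct leftmost derivations for the same string.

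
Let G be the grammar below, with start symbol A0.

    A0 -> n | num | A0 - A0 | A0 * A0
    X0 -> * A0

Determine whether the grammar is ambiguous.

Witness: n * n * n

Derivation 1: A0 ⇒ A0 * A0 ⇒ n * A0 ⇒ n * A0 * A0 ⇒ n * n * A0 ⇒ n * n * n
Derivation 2: A0 ⇒ A0 * A0 ⇒ A0 * A0 * A0 ⇒ n * A0 * A0 ⇒ n * n * A0 ⇒ n * n * n

Two distinct leftmost derivations for the same string.

Ambiguous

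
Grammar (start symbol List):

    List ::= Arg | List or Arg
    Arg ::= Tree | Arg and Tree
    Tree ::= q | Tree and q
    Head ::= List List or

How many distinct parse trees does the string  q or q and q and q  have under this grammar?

4

Parse trees for q or q and q and q:
  [List [List [Arg [Tree q]]] or [Arg [Tree [Tree [Tree q] and q] and q]]]
  [List [List [Arg [Tree q]]] or [Arg [Arg [Tree q]] and [Tree [Tree q] and q]]]
  [List [List [Arg [Tree q]]] or [Arg [Arg [Tree [Tree q] and q]] and [Tree q]]]
  [List [List [Arg [Tree q]]] or [Arg [Arg [Arg [Tree q]] and [Tree q]] and [Tree q]]]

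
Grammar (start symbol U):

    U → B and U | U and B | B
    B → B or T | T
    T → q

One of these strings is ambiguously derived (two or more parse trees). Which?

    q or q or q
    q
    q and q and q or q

q or q or q: 1 tree
q: 1 tree
q and q and q or q: 4 trees

q and q and q or q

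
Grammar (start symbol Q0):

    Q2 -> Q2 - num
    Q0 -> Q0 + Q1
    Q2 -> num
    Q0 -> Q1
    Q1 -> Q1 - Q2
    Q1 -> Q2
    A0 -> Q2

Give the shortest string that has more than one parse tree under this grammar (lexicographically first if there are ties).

num - num

length 1: no string has ≥2 trees
length 3: num - num has 2 parse trees

Two derivations of num - num:
  Q0 ⇒ Q1 ⇒ Q1 - Q2 ⇒ Q2 - Q2 ⇒ num - Q2 ⇒ num - num
  Q0 ⇒ Q1 ⇒ Q2 ⇒ Q2 - num ⇒ num - num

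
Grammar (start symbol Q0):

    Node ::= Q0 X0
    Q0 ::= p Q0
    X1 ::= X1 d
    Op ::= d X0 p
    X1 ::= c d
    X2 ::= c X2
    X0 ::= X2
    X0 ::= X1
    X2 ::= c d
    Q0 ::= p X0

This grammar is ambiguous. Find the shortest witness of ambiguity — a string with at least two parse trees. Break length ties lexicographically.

length 3: p c d has 2 parse trees

Two derivations of p c d:
  Q0 ⇒ p X0 ⇒ p X2 ⇒ p c d
  Q0 ⇒ p X0 ⇒ p X1 ⇒ p c d

p c d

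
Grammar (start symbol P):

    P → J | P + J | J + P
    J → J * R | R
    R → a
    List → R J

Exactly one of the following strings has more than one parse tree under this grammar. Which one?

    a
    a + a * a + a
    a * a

a: 1 tree
a + a * a + a: 4 trees
a * a: 1 tree

a + a * a + a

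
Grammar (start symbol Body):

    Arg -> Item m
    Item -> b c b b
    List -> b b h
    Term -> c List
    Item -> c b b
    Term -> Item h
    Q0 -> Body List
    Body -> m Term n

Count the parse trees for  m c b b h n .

Parse trees for m c b b h n:
  [Body m [Term c [List b b h]] n]
  [Body m [Term [Item c b b] h] n]

2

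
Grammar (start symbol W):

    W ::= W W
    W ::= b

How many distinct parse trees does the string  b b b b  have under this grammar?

Parse trees for b b b b:
  [W [W b] [W [W b] [W [W b] [W b]]]]
  [W [W b] [W [W [W b] [W b]] [W b]]]
  [W [W [W b] [W b]] [W [W b] [W b]]]
  [W [W [W b] [W [W b] [W b]]] [W b]]
  [W [W [W [W b] [W b]] [W b]] [W b]]

5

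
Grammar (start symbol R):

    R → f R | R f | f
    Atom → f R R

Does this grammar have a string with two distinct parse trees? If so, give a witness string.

Ambiguous

Witness: f f

Derivation 1: R ⇒ f R ⇒ f f
Derivation 2: R ⇒ R f ⇒ f f

Two distinct leftmost derivations for the same string.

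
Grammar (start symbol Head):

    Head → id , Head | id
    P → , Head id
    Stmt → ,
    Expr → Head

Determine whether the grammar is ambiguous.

Unambiguous

Only Head is reachable from Head; ignoring the rest: Right-recursive list with a separator: after each atom, whether the separator follows determines the rule. One parse per string.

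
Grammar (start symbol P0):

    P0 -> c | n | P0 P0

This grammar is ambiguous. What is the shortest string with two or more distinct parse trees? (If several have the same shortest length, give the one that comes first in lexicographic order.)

c c c

length 1: no string has ≥2 trees
length 2: no string has ≥2 trees
length 3: c c c has 2 parse trees

Two derivations of c c c:
  P0 ⇒ P0 P0 ⇒ c P0 ⇒ c P0 P0 ⇒ c c P0 ⇒ c c c
  P0 ⇒ P0 P0 ⇒ P0 P0 P0 ⇒ c P0 P0 ⇒ c c P0 ⇒ c c c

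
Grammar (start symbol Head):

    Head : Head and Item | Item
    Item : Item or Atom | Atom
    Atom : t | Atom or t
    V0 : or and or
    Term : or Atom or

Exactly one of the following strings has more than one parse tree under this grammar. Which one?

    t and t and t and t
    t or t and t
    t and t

t or t and t

t and t and t and t: 1 tree
t or t and t: 2 trees
t and t: 1 tree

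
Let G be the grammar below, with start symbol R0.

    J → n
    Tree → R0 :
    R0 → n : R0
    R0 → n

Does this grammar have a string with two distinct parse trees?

(J, Tree are unreachable from R0, so their rules don't affect L(R0).) Right-recursive list with a separator: after each atom, whether the separator follows determines the rule. One parse per string.

Unambiguous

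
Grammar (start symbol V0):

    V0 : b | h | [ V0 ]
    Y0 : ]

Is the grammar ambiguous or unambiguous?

(Y0 is unreachable from V0, so its rules don't affect L(V0).) Each string is a nest of matched brackets around a single atom. An opening bracket forces the recursive rule; an atom forces the base rule.

Unambiguous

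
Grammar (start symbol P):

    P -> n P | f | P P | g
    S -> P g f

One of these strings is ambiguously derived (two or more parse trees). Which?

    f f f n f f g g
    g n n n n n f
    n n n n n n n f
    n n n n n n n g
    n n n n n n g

f f f n f f g g: 227 trees
g n n n n n f: 1 tree
n n n n n n n f: 1 tree
n n n n n n n g: 1 tree
n n n n n n g: 1 tree

f f f n f f g g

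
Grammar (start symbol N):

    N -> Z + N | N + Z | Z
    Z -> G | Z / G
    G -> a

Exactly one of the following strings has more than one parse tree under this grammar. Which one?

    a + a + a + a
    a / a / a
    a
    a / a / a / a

a + a + a + a: 8 trees
a / a / a: 1 tree
a: 1 tree
a / a / a / a: 1 tree

a + a + a + a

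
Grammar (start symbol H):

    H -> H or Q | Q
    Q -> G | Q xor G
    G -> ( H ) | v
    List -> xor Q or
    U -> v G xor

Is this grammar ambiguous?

Unambiguous

(List, U are unreachable from H, so their rules don't affect L(H).) This is a standard precedence ladder (H over Q over G), with each level left-recursive on its own operator ('or' at H, 'xor' at Q). That structure is LR(1), hence unambiguous.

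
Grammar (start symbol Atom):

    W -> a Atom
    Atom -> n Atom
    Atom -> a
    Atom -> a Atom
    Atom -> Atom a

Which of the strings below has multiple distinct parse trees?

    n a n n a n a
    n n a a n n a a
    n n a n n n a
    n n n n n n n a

n a n n a n a: 1 tree
n n a a n n a a: 8 trees
n n a n n n a: 1 tree
n n n n n n n a: 1 tree

n n a a n n a a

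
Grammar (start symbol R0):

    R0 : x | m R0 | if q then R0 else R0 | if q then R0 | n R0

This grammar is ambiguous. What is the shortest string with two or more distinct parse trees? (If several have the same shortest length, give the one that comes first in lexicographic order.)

length 1: no string has ≥2 trees
length 2: no string has ≥2 trees
length 3: no string has ≥2 trees
length 4: no string has ≥2 trees
length 5: no string has ≥2 trees
length 6: no string has ≥2 trees
length 7: no string has ≥2 trees
length 8: no string has ≥2 trees
length 9: if q then if q then x else x has 2 parse trees

Two derivations of if q then if q then x else x:
  R0 ⇒ if q then R0 else R0 ⇒ if q then if q then R0 else R0 ⇒ if q then if q then x else R0 ⇒ if q then if q then x else x
  R0 ⇒ if q then R0 ⇒ if q then if q then R0 else R0 ⇒ if q then if q then x else R0 ⇒ if q then if q then x else x

if q then if q then x else x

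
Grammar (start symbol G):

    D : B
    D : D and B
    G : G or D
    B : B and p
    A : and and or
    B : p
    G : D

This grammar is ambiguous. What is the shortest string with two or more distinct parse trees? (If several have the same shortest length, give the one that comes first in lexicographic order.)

p and p

length 1: no string has ≥2 trees
length 3: p and p has 2 parse trees

Two derivations of p and p:
  G ⇒ D ⇒ B ⇒ B and p ⇒ p and p
  G ⇒ D ⇒ D and B ⇒ B and B ⇒ p and B ⇒ p and p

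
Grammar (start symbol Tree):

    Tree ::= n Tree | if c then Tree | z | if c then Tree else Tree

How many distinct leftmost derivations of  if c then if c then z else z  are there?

2

Parse trees for if c then if c then z else z:
  [Tree if c then [Tree if c then [Tree z] else [Tree z]]]
  [Tree if c then [Tree if c then [Tree z]] else [Tree z]]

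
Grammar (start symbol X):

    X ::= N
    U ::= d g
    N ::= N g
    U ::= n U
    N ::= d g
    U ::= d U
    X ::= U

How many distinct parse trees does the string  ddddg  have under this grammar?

1

Parse trees for ddddg:
  [X [U d [U d [U d [U d g]]]]]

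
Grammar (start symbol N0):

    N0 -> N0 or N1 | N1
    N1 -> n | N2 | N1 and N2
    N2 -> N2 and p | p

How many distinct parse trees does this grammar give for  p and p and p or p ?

Parse trees for p and p and p or p:
  [N0 [N0 [N1 [N2 [N2 [N2 p] and p] and p]]] or [N1 [N2 p]]]
  [N0 [N0 [N1 [N1 [N2 p]] and [N2 [N2 p] and p]]] or [N1 [N2 p]]]
  [N0 [N0 [N1 [N1 [N2 [N2 p] and p]] and [N2 p]]] or [N1 [N2 p]]]
  [N0 [N0 [N1 [N1 [N1 [N2 p]] and [N2 p]] and [N2 p]]] or [N1 [N2 p]]]

4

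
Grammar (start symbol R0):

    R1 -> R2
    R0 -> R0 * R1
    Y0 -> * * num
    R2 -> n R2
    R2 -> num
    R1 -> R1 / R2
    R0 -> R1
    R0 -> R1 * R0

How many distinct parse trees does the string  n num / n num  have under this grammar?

Parse trees for n num / n num:
  [R0 [R1 [R1 [R2 n [R2 num]]] / [R2 n [R2 num]]]]

1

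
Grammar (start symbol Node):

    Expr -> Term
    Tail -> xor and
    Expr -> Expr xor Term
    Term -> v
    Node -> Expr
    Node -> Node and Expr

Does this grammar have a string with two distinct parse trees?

Only Node, Expr, Term are reachable from Node; ignoring the rest: This is a standard precedence ladder (Node over Expr over Term), with each level left-recursive on its own operator ('and' at Node, 'xor' at Expr). That structure is LR(1), hence unambiguous.

Unambiguous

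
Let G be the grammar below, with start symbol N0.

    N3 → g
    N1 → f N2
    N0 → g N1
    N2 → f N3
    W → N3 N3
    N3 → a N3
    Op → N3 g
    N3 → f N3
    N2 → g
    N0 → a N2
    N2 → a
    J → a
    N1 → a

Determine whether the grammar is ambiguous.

Only N0, N1, N2, N3 are reachable from N0; ignoring the rest: Each reachable nonterminal has at most one production per leading terminal, and all productions are right-linear; the derivation is determined token-by-token.

Unambiguous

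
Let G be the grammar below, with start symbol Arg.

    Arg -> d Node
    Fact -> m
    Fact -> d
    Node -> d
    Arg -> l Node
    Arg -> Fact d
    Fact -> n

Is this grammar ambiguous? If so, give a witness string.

Ambiguous

Witness: d d

Derivation 1: Arg ⇒ d Node ⇒ d d
Derivation 2: Arg ⇒ Fact d ⇒ d d

Two distinct leftmost derivations for the same string.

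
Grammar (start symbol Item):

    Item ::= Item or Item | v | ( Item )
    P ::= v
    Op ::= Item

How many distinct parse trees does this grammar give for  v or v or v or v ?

5

Parse trees for v or v or v or v:
  [Item [Item v] or [Item [Item v] or [Item [Item v] or [Item v]]]]
  [Item [Item v] or [Item [Item [Item v] or [Item v]] or [Item v]]]
  [Item [Item [Item v] or [Item v]] or [Item [Item v] or [Item v]]]
  [Item [Item [Item v] or [Item [Item v] or [Item v]]] or [Item v]]
  [Item [Item [Item [Item v] or [Item v]] or [Item v]] or [Item v]]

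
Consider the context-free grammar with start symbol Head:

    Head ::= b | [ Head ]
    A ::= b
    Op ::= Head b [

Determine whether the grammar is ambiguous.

Unambiguous

Only Head is reachable from Head; ignoring the rest: Each string is a nest of matched brackets around a single atom. An opening bracket forces the recursive rule; an atom forces the base rule.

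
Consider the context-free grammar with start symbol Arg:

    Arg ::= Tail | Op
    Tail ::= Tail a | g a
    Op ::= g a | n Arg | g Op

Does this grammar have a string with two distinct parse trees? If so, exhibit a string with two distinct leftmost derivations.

Witness: g a

Derivation 1: Arg ⇒ Tail ⇒ g a
Derivation 2: Arg ⇒ Op ⇒ g a

Two distinct leftmost derivations for the same string.

Ambiguous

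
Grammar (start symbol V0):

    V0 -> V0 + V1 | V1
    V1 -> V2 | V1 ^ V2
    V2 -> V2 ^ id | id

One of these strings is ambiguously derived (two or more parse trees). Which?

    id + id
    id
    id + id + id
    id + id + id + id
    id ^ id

id ^ id

id + id: 1 tree
id: 1 tree
id + id + id: 1 tree
id + id + id + id: 1 tree
id ^ id: 2 trees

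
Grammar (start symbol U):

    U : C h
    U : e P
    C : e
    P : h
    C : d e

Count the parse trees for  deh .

Parse trees for deh:
  [U [C d e] h]

1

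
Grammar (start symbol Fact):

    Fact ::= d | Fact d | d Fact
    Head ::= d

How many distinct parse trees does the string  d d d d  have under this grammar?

8

Parse trees for d d d d:
  [Fact [Fact [Fact [Fact d] d] d] d]
  [Fact [Fact [Fact d [Fact d]] d] d]
  [Fact [Fact d [Fact [Fact d] d]] d]
  [Fact [Fact d [Fact d [Fact d]]] d]
  [Fact d [Fact [Fact [Fact d] d] d]]
  [Fact d [Fact [Fact d [Fact d]] d]]
  [Fact d [Fact d [Fact [Fact d] d]]]
  [Fact d [Fact d [Fact d [Fact d]]]]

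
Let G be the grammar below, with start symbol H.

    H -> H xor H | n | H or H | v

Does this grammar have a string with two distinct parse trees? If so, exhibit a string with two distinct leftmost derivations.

Ambiguous

Witness: n or n or n

Derivation 1: H ⇒ H or H ⇒ n or H ⇒ n or H or H ⇒ n or n or H ⇒ n or n or n
Derivation 2: H ⇒ H or H ⇒ H or H or H ⇒ n or H or H ⇒ n or n or H ⇒ n or n or n

Two distinct leftmost derivations for the same string.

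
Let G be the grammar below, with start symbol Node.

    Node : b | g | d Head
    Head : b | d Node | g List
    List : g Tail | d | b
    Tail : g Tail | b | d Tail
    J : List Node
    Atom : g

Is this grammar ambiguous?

Only Node, Head, List, Tail are reachable from Node; ignoring the rest: The reachable rules are right-linear with at most one rule per (nonterminal, next-terminal) pair. Each input token forces the next rule, so parsing is deterministic.

Unambiguous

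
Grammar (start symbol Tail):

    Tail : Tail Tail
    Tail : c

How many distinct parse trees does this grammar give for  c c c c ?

5

Parse trees for c c c c:
  [Tail [Tail c] [Tail [Tail c] [Tail [Tail c] [Tail c]]]]
  [Tail [Tail c] [Tail [Tail [Tail c] [Tail c]] [Tail c]]]
  [Tail [Tail [Tail c] [Tail c]] [Tail [Tail c] [Tail c]]]
  [Tail [Tail [Tail c] [Tail [Tail c] [Tail c]]] [Tail c]]
  [Tail [Tail [Tail [Tail c] [Tail c]] [Tail c]] [Tail c]]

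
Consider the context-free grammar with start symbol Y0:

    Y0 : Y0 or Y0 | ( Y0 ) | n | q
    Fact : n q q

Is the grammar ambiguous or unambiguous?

Witness: n or n or n

Derivation 1: Y0 ⇒ Y0 or Y0 ⇒ Y0 or Y0 or Y0 ⇒ n or Y0 or Y0 ⇒ n or n or Y0 ⇒ n or n or n
Derivation 2: Y0 ⇒ Y0 or Y0 ⇒ n or Y0 ⇒ n or Y0 or Y0 ⇒ n or n or Y0 ⇒ n or n or n

Two distinct leftmost derivations for the same string.

Ambiguous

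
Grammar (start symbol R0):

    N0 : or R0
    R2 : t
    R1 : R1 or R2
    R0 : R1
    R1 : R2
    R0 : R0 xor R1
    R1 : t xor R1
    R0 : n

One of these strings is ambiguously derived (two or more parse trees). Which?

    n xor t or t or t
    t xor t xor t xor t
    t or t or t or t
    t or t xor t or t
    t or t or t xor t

n xor t or t or t: 1 tree
t xor t xor t xor t: 8 trees
t or t or t or t: 1 tree
t or t xor t or t: 1 tree
t or t or t xor t: 1 tree

t xor t xor t xor t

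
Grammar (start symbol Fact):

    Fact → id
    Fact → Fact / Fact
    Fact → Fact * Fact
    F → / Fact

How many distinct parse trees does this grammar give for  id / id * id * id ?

5

Parse trees for id / id * id * id:
  [Fact [Fact id] / [Fact [Fact id] * [Fact [Fact id] * [Fact id]]]]
  [Fact [Fact id] / [Fact [Fact [Fact id] * [Fact id]] * [Fact id]]]
  [Fact [Fact [Fact id] / [Fact id]] * [Fact [Fact id] * [Fact id]]]
  [Fact [Fact [Fact id] / [Fact [Fact id] * [Fact id]]] * [Fact id]]
  [Fact [Fact [Fact [Fact id] / [Fact id]] * [Fact id]] * [Fact id]]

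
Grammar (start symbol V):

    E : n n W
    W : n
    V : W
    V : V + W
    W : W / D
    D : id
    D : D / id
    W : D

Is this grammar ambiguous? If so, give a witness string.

Witness: id / id

Derivation 1: V ⇒ W ⇒ W / D ⇒ D / D ⇒ id / D ⇒ id / id
Derivation 2: V ⇒ W ⇒ D ⇒ D / id ⇒ id / id

Two distinct leftmost derivations for the same string.

Ambiguous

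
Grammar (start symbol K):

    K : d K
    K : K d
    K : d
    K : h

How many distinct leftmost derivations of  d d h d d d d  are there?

Parse trees for d d h d d d d (showing first 6 of 15):
  [K d [K d [K [K [K [K [K h] d] d] d] d]]]
  [K d [K [K d [K [K [K [K h] d] d] d]] d]]
  [K d [K [K [K d [K [K [K h] d] d]] d] d]]
  [K d [K [K [K [K d [K [K h] d]] d] d] d]]
  [K d [K [K [K [K [K d [K h]] d] d] d] d]]
  [K [K d [K d [K [K [K [K h] d] d] d]]] d]

15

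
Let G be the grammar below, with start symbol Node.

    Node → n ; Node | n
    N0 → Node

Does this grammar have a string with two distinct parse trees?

Only Node is reachable from Node; ignoring the rest: Right-recursive list with a separator: after each atom, whether the separator follows determines the rule. One parse per string.

Unambiguous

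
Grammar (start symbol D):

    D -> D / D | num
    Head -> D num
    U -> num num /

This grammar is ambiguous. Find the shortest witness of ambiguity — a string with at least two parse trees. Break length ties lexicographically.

num / num / num

length 1: no string has ≥2 trees
length 3: no string has ≥2 trees
length 5: num / num / num has 2 parse trees

Two derivations of num / num / num:
  D ⇒ D / D ⇒ D / D / D ⇒ num / D / D ⇒ num / num / D ⇒ num / num / num
  D ⇒ D / D ⇒ num / D ⇒ num / D / D ⇒ num / num / D ⇒ num / num / num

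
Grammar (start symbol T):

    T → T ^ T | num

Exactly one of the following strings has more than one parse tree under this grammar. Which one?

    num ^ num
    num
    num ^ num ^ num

num ^ num: 1 tree
num: 1 tree
num ^ num ^ num: 2 trees

num ^ num ^ num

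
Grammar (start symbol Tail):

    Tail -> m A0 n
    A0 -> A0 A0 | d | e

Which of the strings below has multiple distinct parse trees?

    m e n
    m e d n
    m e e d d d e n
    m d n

m e n: 1 tree
m e d n: 1 tree
m e e d d d e n: 42 trees
m d n: 1 tree

m e e d d d e n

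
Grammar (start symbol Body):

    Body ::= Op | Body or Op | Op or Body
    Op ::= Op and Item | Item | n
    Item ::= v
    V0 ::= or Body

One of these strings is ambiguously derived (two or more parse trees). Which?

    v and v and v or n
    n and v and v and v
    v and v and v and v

v and v and v or n

v and v and v or n: 2 trees
n and v and v and v: 1 tree
v and v and v and v: 1 tree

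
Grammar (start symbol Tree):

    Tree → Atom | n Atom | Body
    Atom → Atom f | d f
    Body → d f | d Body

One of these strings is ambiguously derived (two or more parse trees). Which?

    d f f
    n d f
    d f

d f f: 1 tree
n d f: 1 tree
d f: 2 trees

d f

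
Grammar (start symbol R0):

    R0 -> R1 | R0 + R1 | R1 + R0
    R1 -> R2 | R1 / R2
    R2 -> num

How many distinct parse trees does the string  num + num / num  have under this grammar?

2

Parse trees for num + num / num:
  [R0 [R0 [R1 [R2 num]]] + [R1 [R1 [R2 num]] / [R2 num]]]
  [R0 [R1 [R2 num]] + [R0 [R1 [R1 [R2 num]] / [R2 num]]]]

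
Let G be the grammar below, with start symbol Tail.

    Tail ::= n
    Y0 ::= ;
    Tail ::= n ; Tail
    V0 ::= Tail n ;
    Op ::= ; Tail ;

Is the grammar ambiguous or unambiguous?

Only Tail is reachable from Tail; ignoring the rest: Right-recursive list with a separator: after each atom, whether the separator follows determines the rule. One parse per string.

Unambiguous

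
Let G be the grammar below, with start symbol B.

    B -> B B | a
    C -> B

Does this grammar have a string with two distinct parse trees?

Witness: a a a

Derivation 1: B ⇒ B B ⇒ B B B ⇒ a B B ⇒ a a B ⇒ a a a
Derivation 2: B ⇒ B B ⇒ a B ⇒ a B B ⇒ a a B ⇒ a a a

Two distinct leftmost derivations for the same string.

Ambiguous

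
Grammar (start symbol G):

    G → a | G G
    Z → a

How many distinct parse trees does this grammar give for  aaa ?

Parse trees for aaa:
  [G [G a] [G [G a] [G a]]]
  [G [G [G a] [G a]] [G a]]

2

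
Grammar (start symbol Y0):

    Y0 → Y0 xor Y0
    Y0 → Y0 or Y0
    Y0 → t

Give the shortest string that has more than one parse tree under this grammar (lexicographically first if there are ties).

t or t or t

length 1: no string has ≥2 trees
length 3: no string has ≥2 trees
length 5: t or t or t has 2 parse trees

Two derivations of t or t or t:
  Y0 ⇒ Y0 or Y0 ⇒ Y0 or Y0 or Y0 ⇒ t or Y0 or Y0 ⇒ t or t or Y0 ⇒ t or t or t
  Y0 ⇒ Y0 or Y0 ⇒ t or Y0 ⇒ t or Y0 or Y0 ⇒ t or t or Y0 ⇒ t or t or t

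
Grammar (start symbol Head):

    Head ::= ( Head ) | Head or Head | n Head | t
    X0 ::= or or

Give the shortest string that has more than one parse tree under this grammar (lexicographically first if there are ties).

length 1: no string has ≥2 trees
length 2: no string has ≥2 trees
length 3: no string has ≥2 trees
length 4: n t or t has 2 parse trees

Two derivations of n t or t:
  Head ⇒ Head or Head ⇒ n Head or Head ⇒ n t or Head ⇒ n t or t
  Head ⇒ n Head ⇒ n Head or Head ⇒ n t or Head ⇒ n t or t

n t or t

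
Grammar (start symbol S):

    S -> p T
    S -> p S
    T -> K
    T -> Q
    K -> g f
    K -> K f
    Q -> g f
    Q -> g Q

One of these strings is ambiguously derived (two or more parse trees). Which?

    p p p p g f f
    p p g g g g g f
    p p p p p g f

p p p p p g f

p p p p g f f: 1 tree
p p g g g g g f: 1 tree
p p p p p g f: 2 trees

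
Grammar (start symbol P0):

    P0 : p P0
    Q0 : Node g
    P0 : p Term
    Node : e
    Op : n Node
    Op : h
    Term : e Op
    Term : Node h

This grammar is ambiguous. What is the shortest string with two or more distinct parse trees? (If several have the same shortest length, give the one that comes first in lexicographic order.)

length 3: p e h has 2 parse trees

Two derivations of p e h:
  P0 ⇒ p Term ⇒ p e Op ⇒ p e h
  P0 ⇒ p Term ⇒ p Node h ⇒ p e h

p e h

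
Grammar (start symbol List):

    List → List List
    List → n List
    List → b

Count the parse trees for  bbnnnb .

Parse trees for bbnnnb:
  [List [List b] [List [List b] [List n [List n [List n [List b]]]]]]
  [List [List [List b] [List b]] [List n [List n [List n [List b]]]]]

2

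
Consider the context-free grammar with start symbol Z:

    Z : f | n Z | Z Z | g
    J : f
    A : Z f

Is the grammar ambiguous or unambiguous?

Witness: f f f

Derivation 1: Z ⇒ Z Z ⇒ f Z ⇒ f Z Z ⇒ f f Z ⇒ f f f
Derivation 2: Z ⇒ Z Z ⇒ Z Z Z ⇒ f Z Z ⇒ f f Z ⇒ f f f

Two distinct leftmost derivations for the same string.

Ambiguous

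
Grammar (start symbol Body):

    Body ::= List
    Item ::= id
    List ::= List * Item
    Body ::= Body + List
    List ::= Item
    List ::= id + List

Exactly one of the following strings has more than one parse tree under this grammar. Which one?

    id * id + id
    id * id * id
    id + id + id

id + id + id

id * id + id: 1 tree
id * id * id: 1 tree
id + id + id: 4 trees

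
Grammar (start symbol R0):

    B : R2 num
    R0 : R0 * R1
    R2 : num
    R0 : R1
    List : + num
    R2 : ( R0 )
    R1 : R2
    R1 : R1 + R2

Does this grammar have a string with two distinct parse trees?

Unambiguous

(B, List are unreachable from R0, so their rules don't affect L(R0).) The grammar is stratified — R0 handles '*' (left-recursive), R1 handles '+', R2 atoms. Each operator has a fixed associativity and precedence level, so every string has one parse.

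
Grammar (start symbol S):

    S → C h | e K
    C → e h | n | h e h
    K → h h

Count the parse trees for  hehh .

1

Parse trees for hehh:
  [S [C h e h] h]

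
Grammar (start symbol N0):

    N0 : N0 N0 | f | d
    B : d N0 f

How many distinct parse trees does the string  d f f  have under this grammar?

2

Parse trees for d f f:
  [N0 [N0 d] [N0 [N0 f] [N0 f]]]
  [N0 [N0 [N0 d] [N0 f]] [N0 f]]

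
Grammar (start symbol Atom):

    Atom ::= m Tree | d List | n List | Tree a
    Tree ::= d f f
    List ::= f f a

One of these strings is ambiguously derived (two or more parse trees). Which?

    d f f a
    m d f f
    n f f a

d f f a: 2 trees
m d f f: 1 tree
n f f a: 1 tree

d f f a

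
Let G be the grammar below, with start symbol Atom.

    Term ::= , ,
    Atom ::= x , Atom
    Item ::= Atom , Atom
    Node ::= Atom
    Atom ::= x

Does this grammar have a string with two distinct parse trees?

Only Atom is reachable from Atom; ignoring the rest: The reachable grammar is A → atom sep A | atom. Each atom is followed by either the separator (recurse) or end-of-string (stop) — no choice point.

Unambiguous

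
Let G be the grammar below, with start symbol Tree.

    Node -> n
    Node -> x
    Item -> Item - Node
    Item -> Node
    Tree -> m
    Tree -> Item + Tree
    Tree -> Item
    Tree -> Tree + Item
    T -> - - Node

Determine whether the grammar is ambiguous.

Ambiguous

Witness: n + n

Derivation 1: Tree ⇒ Item + Tree ⇒ Node + Tree ⇒ n + Tree ⇒ n + Item ⇒ n + Node ⇒ n + n
Derivation 2: Tree ⇒ Tree + Item ⇒ Item + Item ⇒ Node + Item ⇒ n + Item ⇒ n + Node ⇒ n + n

Two distinct leftmost derivations for the same string.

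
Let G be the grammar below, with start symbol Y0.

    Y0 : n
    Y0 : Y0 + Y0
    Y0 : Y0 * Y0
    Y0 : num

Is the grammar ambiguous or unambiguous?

Ambiguous

Witness: n * n * n

Derivation 1: Y0 ⇒ Y0 * Y0 ⇒ n * Y0 ⇒ n * Y0 * Y0 ⇒ n * n * Y0 ⇒ n * n * n
Derivation 2: Y0 ⇒ Y0 * Y0 ⇒ Y0 * Y0 * Y0 ⇒ n * Y0 * Y0 ⇒ n * n * Y0 ⇒ n * n * n

Two distinct leftmost derivations for the same string.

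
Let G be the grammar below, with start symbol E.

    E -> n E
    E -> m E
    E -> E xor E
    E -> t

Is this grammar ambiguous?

Ambiguous

Witness: m t xor t

Derivation 1: E ⇒ m E ⇒ m E xor E ⇒ m t xor E ⇒ m t xor t
Derivation 2: E ⇒ E xor E ⇒ m E xor E ⇒ m t xor E ⇒ m t xor t

Two distinct leftmost derivations for the same string.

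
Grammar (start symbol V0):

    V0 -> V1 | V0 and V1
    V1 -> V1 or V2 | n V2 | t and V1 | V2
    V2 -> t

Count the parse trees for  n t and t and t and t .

4

Parse trees for n t and t and t and t:
  [V0 [V0 [V1 n [V2 t]]] and [V1 t and [V1 t and [V1 [V2 t]]]]]
  [V0 [V0 [V0 [V1 n [V2 t]]] and [V1 [V2 t]]] and [V1 t and [V1 [V2 t]]]]
  [V0 [V0 [V0 [V1 n [V2 t]]] and [V1 t and [V1 [V2 t]]]] and [V1 [V2 t]]]
  [V0 [V0 [V0 [V0 [V1 n [V2 t]]] and [V1 [V2 t]]] and [V1 [V2 t]]] and [V1 [V2 t]]]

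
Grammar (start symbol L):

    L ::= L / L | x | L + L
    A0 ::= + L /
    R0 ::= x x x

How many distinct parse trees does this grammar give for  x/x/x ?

Parse trees for x/x/x:
  [L [L x] / [L [L x] / [L x]]]
  [L [L [L x] / [L x]] / [L x]]

2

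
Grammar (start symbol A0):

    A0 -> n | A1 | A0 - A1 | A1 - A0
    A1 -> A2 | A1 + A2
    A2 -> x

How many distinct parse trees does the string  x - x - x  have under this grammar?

Parse trees for x - x - x:
  [A0 [A0 [A0 [A1 [A2 x]]] - [A1 [A2 x]]] - [A1 [A2 x]]]
  [A0 [A0 [A1 [A2 x]] - [A0 [A1 [A2 x]]]] - [A1 [A2 x]]]
  [A0 [A1 [A2 x]] - [A0 [A0 [A1 [A2 x]]] - [A1 [A2 x]]]]
  [A0 [A1 [A2 x]] - [A0 [A1 [A2 x]] - [A0 [A1 [A2 x]]]]]

4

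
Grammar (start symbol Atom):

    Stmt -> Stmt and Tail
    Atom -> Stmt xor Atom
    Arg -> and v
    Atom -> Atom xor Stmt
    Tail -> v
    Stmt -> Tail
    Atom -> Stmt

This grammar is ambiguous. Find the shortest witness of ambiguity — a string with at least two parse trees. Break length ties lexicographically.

v xor v

length 1: no string has ≥2 trees
length 3: v xor v has 2 parse trees

Two derivations of v xor v:
  Atom ⇒ Stmt xor Atom ⇒ Tail xor Atom ⇒ v xor Atom ⇒ v xor Stmt ⇒ v xor Tail ⇒ v xor v
  Atom ⇒ Atom xor Stmt ⇒ Stmt xor Stmt ⇒ Tail xor Stmt ⇒ v xor Stmt ⇒ v xor Tail ⇒ v xor v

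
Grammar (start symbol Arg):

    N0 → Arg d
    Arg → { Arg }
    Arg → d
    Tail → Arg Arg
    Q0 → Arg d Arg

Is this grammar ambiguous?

Unambiguous

Only Arg is reachable from Arg; ignoring the rest: Each string is a nest of matched brackets around a single atom. An opening bracket forces the recursive rule; an atom forces the base rule.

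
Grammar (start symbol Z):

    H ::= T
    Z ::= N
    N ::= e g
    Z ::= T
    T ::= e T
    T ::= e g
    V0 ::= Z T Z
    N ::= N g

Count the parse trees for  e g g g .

1

Parse trees for e g g g:
  [Z [N [N [N e g] g] g]]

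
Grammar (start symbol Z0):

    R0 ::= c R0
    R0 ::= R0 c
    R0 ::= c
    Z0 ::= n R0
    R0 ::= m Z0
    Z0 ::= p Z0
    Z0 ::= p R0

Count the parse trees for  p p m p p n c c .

Parse trees for p p m p p n c c:
  [Z0 p [Z0 p [R0 [R0 m [Z0 p [Z0 p [Z0 n [R0 c]]]]] c]]]
  [Z0 p [Z0 p [R0 m [Z0 p [Z0 p [Z0 n [R0 c [R0 c]]]]]]]]
  [Z0 p [Z0 p [R0 m [Z0 p [Z0 p [Z0 n [R0 [R0 c] c]]]]]]]

3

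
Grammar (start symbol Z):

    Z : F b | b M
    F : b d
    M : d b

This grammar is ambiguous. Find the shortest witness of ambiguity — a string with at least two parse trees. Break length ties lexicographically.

length 3: b d b has 2 parse trees

Two derivations of b d b:
  Z ⇒ F b ⇒ b d b
  Z ⇒ b M ⇒ b d b

b d b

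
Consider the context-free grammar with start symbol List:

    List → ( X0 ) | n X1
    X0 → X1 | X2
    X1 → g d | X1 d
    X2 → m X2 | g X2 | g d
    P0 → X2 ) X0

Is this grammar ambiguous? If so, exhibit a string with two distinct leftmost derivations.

Ambiguous

Witness: ( g d )

Derivation 1: List ⇒ ( X0 ) ⇒ ( X1 ) ⇒ ( g d )
Derivation 2: List ⇒ ( X0 ) ⇒ ( X2 ) ⇒ ( g d )

Two distinct leftmost derivations for the same string.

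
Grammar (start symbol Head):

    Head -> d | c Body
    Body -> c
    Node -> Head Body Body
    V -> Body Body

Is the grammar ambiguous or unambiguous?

Unambiguous

Only Head, Body are reachable from Head; ignoring the rest: Restricted to the reachable nonterminals, every rule has the form A → t or A → t B, and no two rules for the same A share a first terminal. The grammar encodes a DFA — one run per string.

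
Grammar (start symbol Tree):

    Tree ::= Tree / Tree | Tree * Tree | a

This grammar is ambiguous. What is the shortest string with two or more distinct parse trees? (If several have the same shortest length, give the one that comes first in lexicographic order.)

length 1: no string has ≥2 trees
length 3: no string has ≥2 trees
length 5: a * a * a has 2 parse trees

Two derivations of a * a * a:
  Tree ⇒ Tree * Tree ⇒ Tree * Tree * Tree ⇒ a * Tree * Tree ⇒ a * a * Tree ⇒ a * a * a
  Tree ⇒ Tree * Tree ⇒ a * Tree ⇒ a * Tree * Tree ⇒ a * a * Tree ⇒ a * a * a

a * a * a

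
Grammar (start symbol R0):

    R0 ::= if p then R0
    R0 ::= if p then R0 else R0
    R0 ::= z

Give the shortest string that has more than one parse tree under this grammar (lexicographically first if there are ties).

if p then if p then z else z

length 1: no string has ≥2 trees
length 4: no string has ≥2 trees
length 6: no string has ≥2 trees
length 7: no string has ≥2 trees
length 9: if p then if p then z else z has 2 parse trees

Two derivations of if p then if p then z else z:
  R0 ⇒ if p then R0 ⇒ if p then if p then R0 else R0 ⇒ if p then if p then z else R0 ⇒ if p then if p then z else z
  R0 ⇒ if p then R0 else R0 ⇒ if p then if p then R0 else R0 ⇒ if p then if p then z else R0 ⇒ if p then if p then z else z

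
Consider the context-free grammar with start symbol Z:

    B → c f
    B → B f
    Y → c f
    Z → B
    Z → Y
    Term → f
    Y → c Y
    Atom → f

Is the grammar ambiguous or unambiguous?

Ambiguous

Witness: c f

Derivation 1: Z ⇒ B ⇒ c f
Derivation 2: Z ⇒ Y ⇒ c f

Two distinct leftmost derivations for the same string.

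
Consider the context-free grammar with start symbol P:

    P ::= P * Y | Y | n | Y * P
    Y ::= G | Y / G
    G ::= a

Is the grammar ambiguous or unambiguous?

Ambiguous

Witness: a * a

Derivation 1: P ⇒ P * Y ⇒ Y * Y ⇒ G * Y ⇒ a * Y ⇒ a * G ⇒ a * a
Derivation 2: P ⇒ Y * P ⇒ G * P ⇒ a * P ⇒ a * Y ⇒ a * G ⇒ a * a

Two distinct leftmost derivations for the same string.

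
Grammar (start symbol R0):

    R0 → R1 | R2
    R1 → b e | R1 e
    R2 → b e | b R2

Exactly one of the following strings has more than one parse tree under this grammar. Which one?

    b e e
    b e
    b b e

b e

b e e: 1 tree
b e: 2 trees
b b e: 1 tree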